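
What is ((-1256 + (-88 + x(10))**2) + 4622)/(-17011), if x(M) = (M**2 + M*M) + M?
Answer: -18250/17011 ≈ -1.0728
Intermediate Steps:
x(M) = M + 2*M**2 (x(M) = (M**2 + M**2) + M = 2*M**2 + M = M + 2*M**2)
((-1256 + (-88 + x(10))**2) + 4622)/(-17011) = ((-1256 + (-88 + 10*(1 + 2*10))**2) + 4622)/(-17011) = ((-1256 + (-88 + 10*(1 + 20))**2) + 4622)*(-1/17011) = ((-1256 + (-88 + 10*21)**2) + 4622)*(-1/17011) = ((-1256 + (-88 + 210)**2) + 4622)*(-1/17011) = ((-1256 + 122**2) + 4622)*(-1/17011) = ((-1256 + 14884) + 4622)*(-1/17011) = (13628 + 4622)*(-1/17011) = 18250*(-1/17011) = -18250/17011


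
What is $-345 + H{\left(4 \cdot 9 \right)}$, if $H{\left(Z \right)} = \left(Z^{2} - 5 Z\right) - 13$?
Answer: $758$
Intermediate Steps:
$H{\left(Z \right)} = -13 + Z^{2} - 5 Z$
$-345 + H{\left(4 \cdot 9 \right)} = -345 - \left(13 - 1296 + 5 \cdot 4 \cdot 9\right) = -345 - \left(193 - 1296\right) = -345 - -1103 = -345 + 1103 = 758$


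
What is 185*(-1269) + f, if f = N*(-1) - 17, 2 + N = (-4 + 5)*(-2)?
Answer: -234778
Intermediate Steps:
N = -4 (N = -2 + (-4 + 5)*(-2) = -2 + 1*(-2) = -2 - 2 = -4)
f = -13 (f = -4*(-1) - 17 = 4 - 17 = -13)
185*(-1269) + f = 185*(-1269) - 13 = -234765 - 13 = -234778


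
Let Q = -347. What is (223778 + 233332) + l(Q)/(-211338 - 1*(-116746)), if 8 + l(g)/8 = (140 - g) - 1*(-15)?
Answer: 2702434073/5912 ≈ 4.5711e+5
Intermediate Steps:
l(g) = 1176 - 8*g (l(g) = -64 + 8*((140 - g) - 1*(-15)) = -64 + 8*((140 - g) + 15) = -64 + 8*(155 - g) = -64 + (1240 - 8*g) = 1176 - 8*g)
(223778 + 233332) + l(Q)/(-211338 - 1*(-116746)) = (223778 + 233332) + (1176 - 8*(-347))/(-211338 - 1*(-116746)) = 457110 + (1176 + 2776)/(-211338 + 116746) = 457110 + 3952/(-94592) = 457110 + 3952*(-1/94592) = 457110 - 247/5912 = 2702434073/5912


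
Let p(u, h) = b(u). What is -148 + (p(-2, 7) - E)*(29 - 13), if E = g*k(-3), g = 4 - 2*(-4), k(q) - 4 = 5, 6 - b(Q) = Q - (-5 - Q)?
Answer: -1796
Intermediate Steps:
b(Q) = 1 - 2*Q (b(Q) = 6 - (Q - (-5 - Q)) = 6 - (Q + (5 + Q)) = 6 - (5 + 2*Q) = 6 + (-5 - 2*Q) = 1 - 2*Q)
k(q) = 9 (k(q) = 4 + 5 = 9)
g = 12 (g = 4 + 8 = 12)
p(u, h) = 1 - 2*u
E = 108 (E = 12*9 = 108)
-148 + (p(-2, 7) - E)*(29 - 13) = -148 + ((1 - 2*(-2)) - 1*108)*(29 - 13) = -148 + ((1 + 4) - 108)*16 = -148 + (5 - 108)*16 = -148 - 103*16 = -148 - 1648 = -1796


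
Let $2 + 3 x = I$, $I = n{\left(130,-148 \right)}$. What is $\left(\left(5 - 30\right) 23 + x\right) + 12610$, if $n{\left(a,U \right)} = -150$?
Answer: $\frac{35953}{3} \approx 11984.0$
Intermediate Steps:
$I = -150$
$x = - \frac{152}{3}$ ($x = - \frac{2}{3} + \frac{1}{3} \left(-150\right) = - \frac{2}{3} - 50 = - \frac{152}{3} \approx -50.667$)
$\left(\left(5 - 30\right) 23 + x\right) + 12610 = \left(\left(5 - 30\right) 23 - \frac{152}{3}\right) + 12610 = \left(\left(-25\right) 23 - \frac{152}{3}\right) + 12610 = \left(-575 - \frac{152}{3}\right) + 12610 = - \frac{1877}{3} + 12610 = \frac{35953}{3}$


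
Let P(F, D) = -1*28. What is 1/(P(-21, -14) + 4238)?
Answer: 1/4210 ≈ 0.00023753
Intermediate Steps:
P(F, D) = -28
1/(P(-21, -14) + 4238) = 1/(-28 + 4238) = 1/4210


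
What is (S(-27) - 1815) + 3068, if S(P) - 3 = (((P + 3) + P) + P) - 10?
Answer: 1168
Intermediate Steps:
S(P) = -4 + 3*P (S(P) = 3 + ((((P + 3) + P) + P) - 10) = 3 + ((((3 + P) + P) + P) - 10) = 3 + (((3 + 2*P) + P) - 10) = 3 + ((3 + 3*P) - 10) = 3 + (-7 + 3*P) = -4 + 3*P)
(S(-27) - 1815) + 3068 = ((-4 + 3*(-27)) - 1815) + 3068 = ((-4 - 81) - 1815) + 3068 = (-85 - 1815) + 3068 = -1900 + 3068 = 1168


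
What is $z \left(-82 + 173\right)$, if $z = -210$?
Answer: $-19110$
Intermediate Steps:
$z \left(-82 + 173\right) = - 210 \left(-82 + 173\right) = \left(-210\right) 91 = -19110$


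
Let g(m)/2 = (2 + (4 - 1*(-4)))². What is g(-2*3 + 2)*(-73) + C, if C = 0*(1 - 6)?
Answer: -14600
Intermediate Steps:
g(m) = 200 (g(m) = 2*(2 + (4 - 1*(-4)))² = 2*(2 + (4 + 4))² = 2*(2 + 8)² = 2*10² = 2*100 = 200)
C = 0 (C = 0*(-5) = 0)
g(-2*3 + 2)*(-73) + C = 200*(-73) + 0 = -14600 + 0 = -14600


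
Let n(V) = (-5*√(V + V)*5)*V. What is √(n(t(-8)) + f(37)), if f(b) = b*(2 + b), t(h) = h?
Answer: √(1443 + 800*I) ≈ 39.325 + 10.172*I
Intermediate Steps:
n(V) = -25*√2*V^(3/2) (n(V) = (-5*√2*√V*5)*V = (-25*√2*√V)*V = -25*√2*V^(3/2))
√(n(t(-8)) + f(37)) = √(-25*√2*(-8)^(3/2) + 37*(2 + 37)) = √(-25*√2*(-16*I*√2) + 37*39) = √(800*I + 1443) = √(1443 + 800*I)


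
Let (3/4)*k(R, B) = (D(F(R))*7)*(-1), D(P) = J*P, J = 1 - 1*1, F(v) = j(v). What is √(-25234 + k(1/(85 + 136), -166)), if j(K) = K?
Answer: I*√25234 ≈ 158.85*I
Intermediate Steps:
F(v) = v
J = 0 (J = 1 - 1 = 0)
D(P) = 0 (D(P) = 0*P = 0)
k(R, B) = 0 (k(R, B) = 4*((0*7)*(-1))/3 = 4*(0*(-1))/3 = (4/3)*0 = 0)
√(-25234 + k(1/(85 + 136), -166)) = √(-25234 + 0) = √(-25234) = I*√25234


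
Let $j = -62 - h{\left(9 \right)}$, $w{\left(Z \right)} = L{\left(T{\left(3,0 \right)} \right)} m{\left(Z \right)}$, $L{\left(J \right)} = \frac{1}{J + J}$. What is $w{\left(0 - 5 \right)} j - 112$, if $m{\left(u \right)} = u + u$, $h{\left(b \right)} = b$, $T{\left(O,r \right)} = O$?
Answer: $\frac{19}{3} \approx 6.3333$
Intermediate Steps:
$L{\left(J \right)} = \frac{1}{2 J}$
$m{\left(u \right)} = 2 u$
$w{\left(Z \right)} = \frac{Z}{3}$ ($w{\left(Z \right)} = \frac{1}{2 \cdot 3} \cdot 2 Z = \frac{1}{2} \cdot \frac{1}{3} \cdot 2 Z = \frac{2 Z}{6} = \frac{Z}{3}$)
$j = -71$ ($j = -62 - 9 = -71$)
$w{\left(0 - 5 \right)} j - 112 = \frac{0 - 5}{3} \left(-71\right) - 112 = \frac{1}{3} \left(-5\right) \left(-71\right) - 112 = \left(- \frac{5}{3}\right) \left(-71\right) - 112 = \frac{355}{3} - 112 = \frac{19}{3}$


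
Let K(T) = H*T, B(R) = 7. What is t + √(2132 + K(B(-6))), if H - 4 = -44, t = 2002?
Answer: 2002 + 2*√463 ≈ 2045.0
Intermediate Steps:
H = -40 (H = 4 - 44 = -40)
K(T) = -40*T
t + √(2132 + K(B(-6))) = 2002 + √(2132 - 40*7) = 2002 + √(2132 - 280) = 2002 + √1852 = 2002 + 2*√463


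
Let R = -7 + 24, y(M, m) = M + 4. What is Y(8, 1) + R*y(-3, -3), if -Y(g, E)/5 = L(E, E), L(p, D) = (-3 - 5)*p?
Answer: 57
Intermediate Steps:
L(p, D) = -8*p
Y(g, E) = 40*E (Y(g, E) = -(-40)*E = 40*E)
y(M, m) = 4 + M
R = 17
Y(8, 1) + R*y(-3, -3) = 40*1 + 17*(4 - 3) = 40 + 17*1 = 40 + 17 = 57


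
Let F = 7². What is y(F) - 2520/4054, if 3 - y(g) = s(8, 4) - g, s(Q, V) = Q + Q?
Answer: 71712/2027 ≈ 35.378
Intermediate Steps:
F = 49
s(Q, V) = 2*Q
y(g) = -13 + g (y(g) = 3 - (2*8 - g) = 3 - (16 - g) = 3 + (-16 + g) = -13 + g)
y(F) - 2520/4054 = (-13 + 49) - 2520/4054 = 36 - 2520*1/4054 = 36 - 1260/2027 = 71712/2027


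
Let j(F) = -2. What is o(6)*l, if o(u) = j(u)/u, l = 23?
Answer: -23/3 ≈ -7.6667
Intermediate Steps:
o(u) = -2/u
o(6)*l = -2/6*23 = -2*⅙*23 = -⅓*23 = -23/3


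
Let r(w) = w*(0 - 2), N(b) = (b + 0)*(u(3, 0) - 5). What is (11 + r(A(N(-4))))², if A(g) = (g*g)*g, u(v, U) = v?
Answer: 1026169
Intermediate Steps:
N(b) = -2*b (N(b) = (b + 0)*(3 - 5) = b*(-2) = -2*b)
A(g) = g³ (A(g) = g²*g = g³)
r(w) = -2*w (r(w) = w*(-2) = -2*w)
(11 + r(A(N(-4))))² = (11 - 2*(-2*(-4))³)² = (11 - 2*8³)² = (11 - 2*512)² = (11 - 1024)² = (-1013)² = 1026169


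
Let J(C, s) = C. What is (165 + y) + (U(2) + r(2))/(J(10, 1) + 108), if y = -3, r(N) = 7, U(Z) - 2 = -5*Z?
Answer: 19115/118 ≈ 161.99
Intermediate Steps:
U(Z) = 2 - 5*Z
(165 + y) + (U(2) + r(2))/(J(10, 1) + 108) = (165 - 3) + ((2 - 5*2) + 7)/(10 + 108) = 162 + ((2 - 10) + 7)/118 = 162 + (-8 + 7)*(1/118) = 162 - 1*1/118 = 162 - 1/118 = 19115/118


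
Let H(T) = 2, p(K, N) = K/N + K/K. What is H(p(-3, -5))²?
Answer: 4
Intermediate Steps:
p(K, N) = 1 + K/N (p(K, N) = K/N + 1 = 1 + K/N)
H(p(-3, -5))² = 2² = 4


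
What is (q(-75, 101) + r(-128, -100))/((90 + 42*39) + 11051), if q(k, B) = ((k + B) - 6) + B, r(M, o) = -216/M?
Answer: 151/15728 ≈ 0.0096007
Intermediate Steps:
q(k, B) = -6 + k + 2*B (q(k, B) = ((B + k) - 6) + B = (-6 + B + k) + B = -6 + k + 2*B)
(q(-75, 101) + r(-128, -100))/((90 + 42*39) + 11051) = ((-6 - 75 + 2*101) - 216/(-128))/((90 + 42*39) + 11051) = ((-6 - 75 + 202) - 216*(-1/128))/((90 + 1638) + 11051) = (121 + 27/16)/(1728 + 11051) = (1963/16)/12779 = (1963/16)*(1/12779) = 151/15728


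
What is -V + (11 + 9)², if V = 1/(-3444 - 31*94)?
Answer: 2543201/6358 ≈ 400.00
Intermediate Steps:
V = -1/6358 (V = 1/(-3444 - 2914) = 1/(-6358) = -1/6358 ≈ -0.00015728)
-V + (11 + 9)² = -1*(-1/6358) + (11 + 9)² = 1/6358 + 20² = 1/6358 + 400 = 2543201/6358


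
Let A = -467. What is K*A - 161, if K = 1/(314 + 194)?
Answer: -82255/508 ≈ -161.92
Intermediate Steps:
K = 1/508 ≈ 0.0019685
K*A - 161 = (1/508)*(-467) - 161 = -467/508 - 161 = -82255/508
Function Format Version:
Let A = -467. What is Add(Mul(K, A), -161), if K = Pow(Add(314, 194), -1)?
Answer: Rational(-82255, 508) ≈ -161.92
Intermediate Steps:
K = Rational(1, 508) (K = Pow(508, -1) = Rational(1, 508) ≈ 0.0019685)
Add(Mul(K, A), -161) = Add(Mul(Rational(1, 508), -467), -161) = Add(Rational(-467, 508), -161) = Rational(-82255, 508)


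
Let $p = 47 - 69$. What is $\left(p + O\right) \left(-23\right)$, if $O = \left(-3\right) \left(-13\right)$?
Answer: $-391$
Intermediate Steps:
$p = -22$ ($p = 47 - 69 = -22$)
$O = 39$
$\left(p + O\right) \left(-23\right) = \left(-22 + 39\right) \left(-23\right) = 17 \left(-23\right) = -391$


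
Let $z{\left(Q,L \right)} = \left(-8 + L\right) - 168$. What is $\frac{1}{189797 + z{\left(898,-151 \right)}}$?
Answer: $\frac{1}{189470} \approx 5.2779 \cdot 10^{-6}$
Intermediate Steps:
$z{\left(Q,L \right)} = -176 + L$
$\frac{1}{189797 + z{\left(898,-151 \right)}} = \frac{1}{189797 - 327} = \frac{1}{189470}$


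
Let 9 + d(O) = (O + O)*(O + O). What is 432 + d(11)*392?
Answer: 186632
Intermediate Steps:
d(O) = -9 + 4*O**2 (d(O) = -9 + (O + O)*(O + O) = -9 + (2*O)*(2*O) = -9 + 4*O**2)
432 + d(11)*392 = 432 + (-9 + 4*11**2)*392 = 432 + (-9 + 4*121)*392 = 432 + (-9 + 484)*392 = 432 + 475*392 = 432 + 186200 = 186632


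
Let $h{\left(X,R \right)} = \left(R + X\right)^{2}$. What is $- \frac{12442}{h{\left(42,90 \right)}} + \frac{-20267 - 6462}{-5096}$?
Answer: $\frac{3143138}{693693} \approx 4.531$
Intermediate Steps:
$- \frac{12442}{h{\left(42,90 \right)}} + \frac{-20267 - 6462}{-5096} = - \frac{12442}{\left(90 + 42\right)^{2}} + \frac{-20267 - 6462}{-5096} = - \frac{12442}{132^{2}} + \left(-20267 - 6462\right) \left(- \frac{1}{5096}\right) = - \frac{12442}{17424} - - \frac{26729}{5096} = \left(-12442\right) \frac{1}{17424} + \frac{26729}{5096} = - \frac{6221}{8712} + \frac{26729}{5096} = \frac{3143138}{693693}$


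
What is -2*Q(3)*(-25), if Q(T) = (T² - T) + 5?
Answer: 550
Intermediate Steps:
Q(T) = 5 + T² - T
-2*Q(3)*(-25) = -2*(5 + 3² - 1*3)*(-25) = -2*(5 + 9 - 3)*(-25) = -2*11*(-25) = -22*(-25) = 550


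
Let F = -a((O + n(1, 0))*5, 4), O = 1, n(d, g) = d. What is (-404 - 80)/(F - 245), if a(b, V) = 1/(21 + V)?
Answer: 6050/3063 ≈ 1.9752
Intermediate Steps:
F = -1/25 (F = -1/(21 + 4) = -1/25 ≈ -0.040000)
(-404 - 80)/(F - 245) = (-404 - 80)/(-1/25 - 245) = -484/(-6126/25) = -484*(-25/6126) = 6050/3063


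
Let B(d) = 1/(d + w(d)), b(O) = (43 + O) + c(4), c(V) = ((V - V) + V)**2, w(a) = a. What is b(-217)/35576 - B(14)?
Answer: -1250/31129 ≈ -0.040155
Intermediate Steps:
c(V) = V**2 (c(V) = (0 + V)**2 = V**2)
b(O) = 59 + O (b(O) = (43 + O) + 4**2 = (43 + O) + 16 = 59 + O)
B(d) = 1/(2*d) (B(d) = 1/(d + d) = 1/(2*d))
b(-217)/35576 - B(14) = (59 - 217)/35576 - 1/(2*14) = -158*1/35576 - 1/(2*14) = -79/17788 - 1*1/28 = -79/17788 - 1/28 = -1250/31129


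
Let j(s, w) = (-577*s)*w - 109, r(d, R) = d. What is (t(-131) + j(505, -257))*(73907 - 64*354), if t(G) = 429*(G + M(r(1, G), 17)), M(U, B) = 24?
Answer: 3835621406183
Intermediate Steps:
t(G) = 10296 + 429*G (t(G) = 429*(G + 24) = 429*(24 + G) = 10296 + 429*G)
j(s, w) = -109 - 577*s*w (j(s, w) = -577*s*w - 109 = -109 - 577*s*w)
(t(-131) + j(505, -257))*(73907 - 64*354) = ((10296 + 429*(-131)) + (-109 - 577*505*(-257)))*(73907 - 64*354) = ((10296 - 56199) + (-109 + 74885945))*(73907 - 22656) = (-45903 + 74885836)*51251 = 74839933*51251 = 3835621406183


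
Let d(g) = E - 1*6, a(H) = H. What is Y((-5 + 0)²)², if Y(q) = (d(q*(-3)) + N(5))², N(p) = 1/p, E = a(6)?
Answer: 1/625 ≈ 0.0016000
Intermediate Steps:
E = 6
d(g) = 0 (d(g) = 6 - 1*6 = 6 - 6 = 0)
Y(q) = 1/25 (Y(q) = (0 + 1/5)² = (0 + ⅕)² = (⅕)² = 1/25)
Y((-5 + 0)²)² = (1/25)² = 1/625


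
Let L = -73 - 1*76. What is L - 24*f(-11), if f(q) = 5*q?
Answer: 1171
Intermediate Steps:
L = -149 (L = -73 - 76 = -149)
L - 24*f(-11) = -149 - 120*(-11) = -149 - 24*(-55) = -149 + 1320 = 1171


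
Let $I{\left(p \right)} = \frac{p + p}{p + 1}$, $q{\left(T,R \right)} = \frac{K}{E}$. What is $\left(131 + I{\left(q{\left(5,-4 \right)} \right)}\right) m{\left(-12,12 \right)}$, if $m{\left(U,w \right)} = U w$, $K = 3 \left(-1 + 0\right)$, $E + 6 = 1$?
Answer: $-18972$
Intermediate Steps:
$E = -5$ ($E = -6 + 1 = -5$)
$K = -3$ ($K = 3 \left(-1\right) = -3$)
$q{\left(T,R \right)} = \frac{3}{5}$ ($q{\left(T,R \right)} = - \frac{3}{-5} = \left(-3\right) \left(- \frac{1}{5}\right) = \frac{3}{5}$)
$I{\left(p \right)} = \frac{2 p}{1 + p}$
$\left(131 + I{\left(q{\left(5,-4 \right)} \right)}\right) m{\left(-12,12 \right)} = \left(131 + 2 \cdot \frac{3}{5} \frac{1}{1 + \frac{3}{5}}\right) \left(\left(-12\right) 12\right) = \left(131 + 2 \cdot \frac{3}{5} \frac{1}{\frac{8}{5}}\right) \left(-144\right) = \left(131 + 2 \cdot \frac{3}{5} \cdot \frac{5}{8}\right) \left(-144\right) = \left(131 + \frac{3}{4}\right) \left(-144\right) = \frac{527}{4} \left(-144\right) = -18972$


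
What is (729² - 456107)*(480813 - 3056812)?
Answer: -194060308666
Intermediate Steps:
(729² - 456107)*(480813 - 3056812) = (531441 - 456107)*(-2575999) = 75334*(-2575999) = -194060308666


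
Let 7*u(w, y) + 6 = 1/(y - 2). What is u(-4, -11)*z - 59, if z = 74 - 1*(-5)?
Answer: -11610/91 ≈ -127.58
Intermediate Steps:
z = 79 (z = 74 + 5 = 79)
u(w, y) = -6/7 + 1/(7*(-2 + y)) (u(w, y) = -6/7 + 1/(7*(y - 2)) = -6/7 + 1/(7*(-2 + y)))
u(-4, -11)*z - 59 = ((13 - 6*(-11))/(7*(-2 - 11)))*79 - 59 = ((⅐)*(13 + 66)/(-13))*79 - 59 = ((⅐)*(-1/13)*79)*79 - 59 = -79/91*79 - 59 = -6241/91 - 59 = -11610/91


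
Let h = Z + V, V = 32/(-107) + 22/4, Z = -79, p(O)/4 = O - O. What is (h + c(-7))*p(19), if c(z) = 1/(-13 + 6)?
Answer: 0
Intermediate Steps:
p(O) = 0 (p(O) = 4*(O - O) = 4*0 = 0)
V = 1113/214 (V = 32*(-1/107) + 22*(¼) = -32/107 + 11/2 = 1113/214 ≈ 5.2009)
h = -15793/214 (h = -79 + 1113/214 = -15793/214 ≈ -73.799)
c(z) = -⅐ (c(z) = 1/(-7) = -⅐)
(h + c(-7))*p(19) = (-15793/214 - ⅐)*0 = -110765/1498*0 = 0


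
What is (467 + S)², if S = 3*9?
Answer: 244036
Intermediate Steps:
S = 27
(467 + S)² = (467 + 27)² = 494² = 244036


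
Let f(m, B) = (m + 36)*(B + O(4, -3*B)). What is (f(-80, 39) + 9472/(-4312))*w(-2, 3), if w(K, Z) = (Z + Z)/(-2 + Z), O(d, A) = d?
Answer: -6125832/539 ≈ -11365.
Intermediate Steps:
w(K, Z) = 2*Z/(-2 + Z) (w(K, Z) = (2*Z)/(-2 + Z) = 2*Z/(-2 + Z))
f(m, B) = (4 + B)*(36 + m) (f(m, B) = (m + 36)*(B + 4) = (36 + m)*(4 + B) = (4 + B)*(36 + m))
(f(-80, 39) + 9472/(-4312))*w(-2, 3) = ((144 + 4*(-80) + 36*39 + 39*(-80)) + 9472/(-4312))*(2*3/(-2 + 3)) = ((144 - 320 + 1404 - 3120) + 9472*(-1/4312))*(2*3/1) = (-1892 - 1184/539)*(2*3*1) = -1020972/539*6 = -6125832/539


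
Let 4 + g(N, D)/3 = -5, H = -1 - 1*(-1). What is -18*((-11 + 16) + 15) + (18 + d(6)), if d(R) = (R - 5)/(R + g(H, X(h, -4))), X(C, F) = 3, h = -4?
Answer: -7183/21 ≈ -342.05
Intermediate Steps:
H = 0 (H = -1 + 1 = 0)
g(N, D) = -27 (g(N, D) = -12 + 3*(-5) = -12 - 15 = -27)
d(R) = (-5 + R)/(-27 + R) (d(R) = (R - 5)/(R - 27) = (-5 + R)/(-27 + R))
-18*((-11 + 16) + 15) + (18 + d(6)) = -18*((-11 + 16) + 15) + (18 + (-5 + 6)/(-27 + 6)) = -18*(5 + 15) + (18 + 1/(-21)) = -18*20 + (18 - 1/21*1) = -360 + (18 - 1/21) = -360 + 377/21 = -7183/21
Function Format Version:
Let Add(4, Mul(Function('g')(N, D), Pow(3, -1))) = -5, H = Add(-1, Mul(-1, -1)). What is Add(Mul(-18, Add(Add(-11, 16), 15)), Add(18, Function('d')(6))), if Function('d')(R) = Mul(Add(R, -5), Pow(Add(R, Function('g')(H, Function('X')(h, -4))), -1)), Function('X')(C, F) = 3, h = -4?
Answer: Rational(-7183, 21) ≈ -342.05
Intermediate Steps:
H = 0 (H = Add(-1, 1) = 0)
Function('g')(N, D) = -27 (Function('g')(N, D) = Add(-12, Mul(3, -5)) = Add(-12, -15) = -27)
Function('d')(R) = Mul(Pow(Add(-27, R), -1), Add(-5, R)) (Function('d')(R) = Mul(Add(R, -5), Pow(Add(R, -27), -1)) = Mul(Add(-5, R), Pow(Add(-27, R), -1)) = Mul(Pow(Add(-27, R), -1), Add(-5, R)))
Add(Mul(-18, Add(Add(-11, 16), 15)), Add(18, Function('d')(6))) = Add(Mul(-18, Add(Add(-11, 16), 15)), Add(18, Mul(Pow(Add(-27, 6), -1), Add(-5, 6)))) = Add(Mul(-18, Add(5, 15)), Add(18, Mul(Pow(-21, -1), 1))) = Add(Mul(-18, 20), Add(18, Mul(Rational(-1, 21), 1))) = Add(-360, Add(18, Rational(-1, 21))) = Add(-360, Rational(377, 21)) = Rational(-7183, 21)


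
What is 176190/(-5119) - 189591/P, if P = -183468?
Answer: -10451570197/313057564 ≈ -33.385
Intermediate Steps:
176190/(-5119) - 189591/P = 176190/(-5119) - 189591/(-183468) = 176190*(-1/5119) - 189591*(-1/183468) = -176190/5119 + 63197/61156 = -10451570197/313057564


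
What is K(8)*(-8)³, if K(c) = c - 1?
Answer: -3584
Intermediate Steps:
K(c) = -1 + c
K(8)*(-8)³ = (-1 + 8)*(-8)³ = 7*(-512) = -3584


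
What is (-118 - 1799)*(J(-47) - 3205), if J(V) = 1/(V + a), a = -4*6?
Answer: 6144012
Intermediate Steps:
a = -24
J(V) = 1/(-24 + V) (J(V) = 1/(V - 24) = 1/(-24 + V))
(-118 - 1799)*(J(-47) - 3205) = (-118 - 1799)*(1/(-24 - 47) - 3205) = -1917*(1/(-71) - 3205) = -1917*(-1/71 - 3205) = -1917*(-227556/71) = 6144012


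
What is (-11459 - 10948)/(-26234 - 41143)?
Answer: 7469/22459 ≈ 0.33256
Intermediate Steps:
(-11459 - 10948)/(-26234 - 41143) = -22407/(-67377) = -22407*(-1/67377) = 7469/22459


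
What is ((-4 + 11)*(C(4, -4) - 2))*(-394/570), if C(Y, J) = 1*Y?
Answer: -2758/285 ≈ -9.6772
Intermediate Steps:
C(Y, J) = Y
((-4 + 11)*(C(4, -4) - 2))*(-394/570) = ((-4 + 11)*(4 - 2))*(-394/570) = (7*2)*(-394*1/570) = 14*(-197/285) = -2758/285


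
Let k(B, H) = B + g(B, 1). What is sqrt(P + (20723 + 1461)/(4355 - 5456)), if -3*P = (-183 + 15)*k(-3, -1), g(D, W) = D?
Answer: 2*I*sqrt(107931030)/1101 ≈ 18.872*I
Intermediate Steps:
k(B, H) = 2*B (k(B, H) = B + B = 2*B)
P = -336 (P = -(-183 + 15)*2*(-3)/3 = -(-56)*(-6) = -1/3*1008 = -336)
sqrt(P + (20723 + 1461)/(4355 - 5456)) = sqrt(-336 + (20723 + 1461)/(4355 - 5456)) = sqrt(-336 + 22184/(-1101)) = sqrt(-336 + 22184*(-1/1101)) = sqrt(-336 - 22184/1101) = sqrt(-392120/1101) = 2*I*sqrt(107931030)/1101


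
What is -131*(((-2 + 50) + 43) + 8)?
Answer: -12969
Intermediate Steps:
-131*(((-2 + 50) + 43) + 8) = -131*((48 + 43) + 8) = -131*(91 + 8) = -131*99 = -12969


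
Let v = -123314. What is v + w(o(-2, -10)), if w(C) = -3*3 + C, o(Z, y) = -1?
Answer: -123324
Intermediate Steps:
w(C) = -9 + C
v + w(o(-2, -10)) = -123314 + (-9 - 1) = -123314 - 10 = -123324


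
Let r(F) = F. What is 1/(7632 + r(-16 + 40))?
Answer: 1/7656 ≈ 0.00013062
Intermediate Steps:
1/(7632 + r(-16 + 40)) = 1/(7632 + (-16 + 40)) = 1/(7632 + 24) = 1/7656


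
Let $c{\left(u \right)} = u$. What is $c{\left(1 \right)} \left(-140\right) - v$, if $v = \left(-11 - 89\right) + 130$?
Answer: $-170$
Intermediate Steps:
$v = 30$ ($v = -100 + 130 = 30$)
$c{\left(1 \right)} \left(-140\right) - v = 1 \left(-140\right) - 30 = -140 - 30 = -170$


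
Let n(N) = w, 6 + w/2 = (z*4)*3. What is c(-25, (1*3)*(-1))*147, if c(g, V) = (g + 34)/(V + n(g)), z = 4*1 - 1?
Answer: 441/19 ≈ 23.211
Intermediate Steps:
z = 3 (z = 4 - 1 = 3)
w = 60 (w = -12 + 2*((3*4)*3) = -12 + 2*(12*3) = -12 + 2*36 = -12 + 72 = 60)
n(N) = 60
c(g, V) = (34 + g)/(60 + V) (c(g, V) = (g + 34)/(V + 60) = (34 + g)/(60 + V))
c(-25, (1*3)*(-1))*147 = ((34 - 25)/(60 + (1*3)*(-1)))*147 = (9/(60 + 3*(-1)))*147 = (9/(60 - 3))*147 = (9/57)*147 = ((1/57)*9)*147 = (3/19)*147 = 441/19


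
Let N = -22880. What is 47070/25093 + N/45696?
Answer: 49274465/35832804 ≈ 1.3751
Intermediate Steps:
47070/25093 + N/45696 = 47070/25093 - 22880/45696 = 47070*(1/25093) - 22880*1/45696 = 47070/25093 - 715/1428 = 49274465/35832804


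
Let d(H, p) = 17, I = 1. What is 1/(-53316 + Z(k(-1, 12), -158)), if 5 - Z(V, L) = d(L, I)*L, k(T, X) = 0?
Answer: -1/50625 ≈ -1.9753e-5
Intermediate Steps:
Z(V, L) = 5 - 17*L
1/(-53316 + Z(k(-1, 12), -158)) = 1/(-53316 + (5 - 17*(-158))) = 1/(-53316 + (5 + 2686)) = 1/(-53316 + 2691) = 1/(-50625) = -1/50625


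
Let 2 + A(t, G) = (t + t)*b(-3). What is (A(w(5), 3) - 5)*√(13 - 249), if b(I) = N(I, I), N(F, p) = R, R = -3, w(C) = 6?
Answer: -86*I*√59 ≈ -660.58*I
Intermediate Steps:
N(F, p) = -3
b(I) = -3
A(t, G) = -2 - 6*t (A(t, G) = -2 + (t + t)*(-3) = -2 + (2*t)*(-3) = -2 - 6*t)
(A(w(5), 3) - 5)*√(13 - 249) = ((-2 - 6*6) - 5)*√(13 - 249) = ((-2 - 36) - 5)*√(-236) = (-38 - 5)*(2*I*√59) = -86*I*√59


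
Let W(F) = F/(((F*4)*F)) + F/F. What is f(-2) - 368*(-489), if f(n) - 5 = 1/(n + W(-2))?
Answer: 1619605/9 ≈ 1.7996e+5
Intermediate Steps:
W(F) = 1 + 1/(4*F) (W(F) = F/(((4*F)*F)) + 1 = F/((4*F**2)) + 1 = F*(1/(4*F**2)) + 1 = 1/(4*F) + 1 = 1 + 1/(4*F))
f(n) = 5 + 1/(7/8 + n) (f(n) = 5 + 1/(n + (1/4 - 2)/(-2)) = 5 + 1/(n - 1/2*(-7/4)) = 5 + 1/(n + 7/8) = 5 + 1/(7/8 + n))
f(-2) - 368*(-489) = (43 + 40*(-2))/(7 + 8*(-2)) - 368*(-489) = (43 - 80)/(7 - 16) + 179952 = -37/(-9) + 179952 = -1/9*(-37) + 179952 = 37/9 + 179952 = 1619605/9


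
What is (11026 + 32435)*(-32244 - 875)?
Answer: -1439384859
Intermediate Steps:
(11026 + 32435)*(-32244 - 875) = 43461*(-33119) = -1439384859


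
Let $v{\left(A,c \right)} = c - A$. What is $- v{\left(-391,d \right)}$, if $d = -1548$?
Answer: $1157$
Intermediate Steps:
$- v{\left(-391,d \right)} = - (-1548 - -391) = - (-1548 + 391) = \left(-1\right) \left(-1157\right) = 1157$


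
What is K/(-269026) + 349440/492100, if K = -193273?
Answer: 1350843491/945626390 ≈ 1.4285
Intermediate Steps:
K/(-269026) + 349440/492100 = -193273/(-269026) + 349440/492100 = -193273*(-1/269026) + 349440*(1/492100) = 193273/269026 + 2496/3515 = 1350843491/945626390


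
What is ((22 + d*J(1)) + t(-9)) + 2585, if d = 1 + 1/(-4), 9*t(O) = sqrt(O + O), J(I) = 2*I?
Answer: 5217/2 + I*sqrt(2)/3 ≈ 2608.5 + 0.4714*I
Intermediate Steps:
t(O) = sqrt(2)*sqrt(O)/9 (t(O) = sqrt(O + O)/9 = sqrt(2*O)/9 = (sqrt(2)*sqrt(O))/9 = sqrt(2)*sqrt(O)/9)
d = 3/4 (d = 1 - 1/4*1 = 1 - 1/4 = 3/4 ≈ 0.75000)
((22 + d*J(1)) + t(-9)) + 2585 = ((22 + 3*(2*1)/4) + sqrt(2)*sqrt(-9)/9) + 2585 = ((22 + (3/4)*2) + sqrt(2)*(3*I)/9) + 2585 = ((22 + 3/2) + I*sqrt(2)/3) + 2585 = (47/2 + I*sqrt(2)/3) + 2585 = 5217/2 + I*sqrt(2)/3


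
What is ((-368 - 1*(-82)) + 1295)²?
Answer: 1018081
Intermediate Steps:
((-368 - 1*(-82)) + 1295)² = ((-368 + 82) + 1295)² = (-286 + 1295)² = 1009² = 1018081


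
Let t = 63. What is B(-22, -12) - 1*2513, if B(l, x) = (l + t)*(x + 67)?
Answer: -258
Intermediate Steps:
B(l, x) = (63 + l)*(67 + x) (B(l, x) = (l + 63)*(x + 67) = (63 + l)*(67 + x))
B(-22, -12) - 1*2513 = (4221 + 63*(-12) + 67*(-22) - 22*(-12)) - 1*2513 = (4221 - 756 - 1474 + 264) - 2513 = 2255 - 2513 = -258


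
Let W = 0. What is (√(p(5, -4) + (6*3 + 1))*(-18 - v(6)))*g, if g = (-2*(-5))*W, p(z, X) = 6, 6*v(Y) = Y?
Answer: 0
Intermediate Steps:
v(Y) = Y/6
g = 0 (g = -2*(-5)*0 = 10*0 = 0)
(√(p(5, -4) + (6*3 + 1))*(-18 - v(6)))*g = (√(6 + (6*3 + 1))*(-18 - 6/6))*0 = (√(6 + (18 + 1))*(-18 - 1*1))*0 = (√(6 + 19)*(-18 - 1))*0 = (√25*(-19))*0 = (5*(-19))*0 = -95*0 = 0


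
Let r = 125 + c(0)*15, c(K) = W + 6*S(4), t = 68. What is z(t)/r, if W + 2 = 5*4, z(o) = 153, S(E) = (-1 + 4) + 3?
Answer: 9/55 ≈ 0.16364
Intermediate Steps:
S(E) = 6 (S(E) = 3 + 3 = 6)
W = 18 (W = -2 + 5*4 = -2 + 20 = 18)
c(K) = 54 (c(K) = 18 + 6*6 = 18 + 36 = 54)
r = 935 (r = 125 + 54*15 = 125 + 810 = 935)
z(t)/r = 153/935 = 153*(1/935) = 9/55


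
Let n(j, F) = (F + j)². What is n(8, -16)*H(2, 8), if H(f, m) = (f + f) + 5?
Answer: 576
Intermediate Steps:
H(f, m) = 5 + 2*f (H(f, m) = 2*f + 5 = 5 + 2*f)
n(8, -16)*H(2, 8) = (-16 + 8)²*(5 + 2*2) = (-8)²*(5 + 4) = 64*9 = 576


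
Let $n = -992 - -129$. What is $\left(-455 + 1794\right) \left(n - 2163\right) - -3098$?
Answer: $-4048716$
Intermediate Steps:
$n = -863$ ($n = -992 + 129 = -863$)
$\left(-455 + 1794\right) \left(n - 2163\right) - -3098 = \left(-455 + 1794\right) \left(-863 - 2163\right) - -3098 = 1339 \left(-3026\right) + 3098 = -4051814 + 3098 = -4048716$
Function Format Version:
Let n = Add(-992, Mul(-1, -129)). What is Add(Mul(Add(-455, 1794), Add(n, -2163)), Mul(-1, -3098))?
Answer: -4048716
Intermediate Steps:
n = -863 (n = Add(-992, 129) = -863)
Add(Mul(Add(-455, 1794), Add(n, -2163)), Mul(-1, -3098)) = Add(Mul(Add(-455, 1794), Add(-863, -2163)), Mul(-1, -3098)) = Add(Mul(1339, -3026), 3098) = Add(-4051814, 3098) = -4048716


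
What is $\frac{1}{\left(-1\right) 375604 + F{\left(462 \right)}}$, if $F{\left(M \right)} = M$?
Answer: $- \frac{1}{375142} \approx -2.6657 \cdot 10^{-6}$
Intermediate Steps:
$\frac{1}{\left(-1\right) 375604 + F{\left(462 \right)}} = \frac{1}{\left(-1\right) 375604 + 462} = \frac{1}{-375604 + 462} = \frac{1}{-375142} = - \frac{1}{375142}$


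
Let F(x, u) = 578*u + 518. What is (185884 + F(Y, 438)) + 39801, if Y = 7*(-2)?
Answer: 479367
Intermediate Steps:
Y = -14
F(x, u) = 518 + 578*u
(185884 + F(Y, 438)) + 39801 = (185884 + (518 + 578*438)) + 39801 = (185884 + (518 + 253164)) + 39801 = (185884 + 253682) + 39801 = 439566 + 39801 = 479367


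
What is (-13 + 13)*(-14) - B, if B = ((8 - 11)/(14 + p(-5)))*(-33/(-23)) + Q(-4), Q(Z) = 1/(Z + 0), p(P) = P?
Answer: 67/92 ≈ 0.72826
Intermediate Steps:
Q(Z) = 1/Z
B = -67/92 (B = ((8 - 11)/(14 - 5))*(-33/(-23)) + 1/(-4) = (-3/9)*(-33*(-1/23)) - 1/4 = -3*1/9*(33/23) - 1/4 = -1/3*33/23 - 1/4 = -11/23 - 1/4 = -67/92 ≈ -0.72826)
(-13 + 13)*(-14) - B = (-13 + 13)*(-14) - 1*(-67/92) = 0*(-14) + 67/92 = 0 + 67/92 = 67/92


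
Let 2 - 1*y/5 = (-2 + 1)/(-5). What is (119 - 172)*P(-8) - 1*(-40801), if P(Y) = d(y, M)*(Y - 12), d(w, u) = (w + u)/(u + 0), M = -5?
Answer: 39953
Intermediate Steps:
y = 9 (y = 10 - 5*(-2 + 1)/(-5) = 10 - (-5)*(-1)/5 = 10 - 5*1/5 = 10 - 1 = 9)
d(w, u) = (u + w)/u
P(Y) = 48/5 - 4*Y/5 (P(Y) = ((-5 + 9)/(-5))*(Y - 12) = (-1/5*4)*(-12 + Y) = -4*(-12 + Y)/5 = 48/5 - 4*Y/5)
(119 - 172)*P(-8) - 1*(-40801) = (119 - 172)*(48/5 - 4/5*(-8)) - 1*(-40801) = -53*(48/5 + 32/5) + 40801 = -53*16 + 40801 = -848 + 40801 = 39953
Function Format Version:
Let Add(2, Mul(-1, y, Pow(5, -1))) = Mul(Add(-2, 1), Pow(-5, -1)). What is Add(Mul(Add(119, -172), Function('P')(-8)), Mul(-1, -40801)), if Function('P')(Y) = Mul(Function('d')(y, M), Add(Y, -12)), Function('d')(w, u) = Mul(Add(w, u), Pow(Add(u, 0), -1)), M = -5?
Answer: 39953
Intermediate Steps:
y = 9 (y = Add(10, Mul(-5, Mul(Add(-2, 1), Pow(-5, -1)))) = Add(10, Mul(-5, Mul(-1, Rational(-1, 5)))) = Add(10, Mul(-5, Rational(1, 5))) = Add(10, -1) = 9)
Function('d')(w, u) = Mul(Pow(u, -1), Add(u, w)) (Function('d')(w, u) = Mul(Add(u, w), Pow(u, -1)) = Mul(Pow(u, -1), Add(u, w)))
Function('P')(Y) = Add(Rational(48, 5), Mul(Rational(-4, 5), Y)) (Function('P')(Y) = Mul(Mul(Pow(-5, -1), Add(-5, 9)), Add(Y, -12)) = Mul(Mul(Rational(-1, 5), 4), Add(-12, Y)) = Mul(Rational(-4, 5), Add(-12, Y)) = Add(Rational(48, 5), Mul(Rational(-4, 5), Y)))
Add(Mul(Add(119, -172), Function('P')(-8)), Mul(-1, -40801)) = Add(Mul(Add(119, -172), Add(Rational(48, 5), Mul(Rational(-4, 5), -8))), Mul(-1, -40801)) = Add(Mul(-53, Add(Rational(48, 5), Rational(32, 5))), 40801) = Add(Mul(-53, 16), 40801) = Add(-848, 40801) = 39953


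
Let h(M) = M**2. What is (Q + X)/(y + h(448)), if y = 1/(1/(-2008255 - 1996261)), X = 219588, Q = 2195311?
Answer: -2414899/3803812 ≈ -0.63486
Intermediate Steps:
y = -4004516 (y = 1/(1/(-4004516)) = 1/(-1/4004516) = -4004516)
(Q + X)/(y + h(448)) = (2195311 + 219588)/(-4004516 + 448**2) = 2414899/(-4004516 + 200704) = 2414899/(-3803812) = 2414899*(-1/3803812) = -2414899/3803812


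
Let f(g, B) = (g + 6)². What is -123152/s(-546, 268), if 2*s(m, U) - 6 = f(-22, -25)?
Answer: -123152/131 ≈ -940.09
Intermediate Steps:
f(g, B) = (6 + g)²
s(m, U) = 131 (s(m, U) = 3 + (6 - 22)²/2 = 3 + (½)*(-16)² = 3 + (½)*256 = 3 + 128 = 131)
-123152/s(-546, 268) = -123152/131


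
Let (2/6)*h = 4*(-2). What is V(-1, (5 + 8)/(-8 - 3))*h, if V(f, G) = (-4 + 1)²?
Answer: -216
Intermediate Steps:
V(f, G) = 9 (V(f, G) = (-3)² = 9)
h = -24 (h = 3*(4*(-2)) = 3*(-8) = -24)
V(-1, (5 + 8)/(-8 - 3))*h = 9*(-24) = -216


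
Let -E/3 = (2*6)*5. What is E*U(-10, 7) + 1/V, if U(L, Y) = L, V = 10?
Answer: 18001/10 ≈ 1800.1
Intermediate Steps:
E = -180 (E = -3*2*6*5 = -36*5 = -3*60 = -180)
E*U(-10, 7) + 1/V = -180*(-10) + 1/10 = 1800 + ⅒ = 18001/10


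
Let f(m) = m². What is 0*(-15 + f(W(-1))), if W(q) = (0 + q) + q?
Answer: 0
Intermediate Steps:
W(q) = 2*q (W(q) = q + q = 2*q)
0*(-15 + f(W(-1))) = 0*(-15 + (2*(-1))²) = 0*(-15 + (-2)²) = 0*(-15 + 4) = 0*(-11) = 0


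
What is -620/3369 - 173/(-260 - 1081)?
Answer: -82861/1505943 ≈ -0.055023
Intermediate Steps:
-620/3369 - 173/(-260 - 1081) = -620*1/3369 - 173/(-1341) = -620/3369 - 173*(-1/1341) = -620/3369 + 173/1341 = -82861/1505943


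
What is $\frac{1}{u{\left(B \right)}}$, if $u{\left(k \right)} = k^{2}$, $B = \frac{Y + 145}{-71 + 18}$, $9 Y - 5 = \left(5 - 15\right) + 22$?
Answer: $\frac{227529}{1747684} \approx 0.13019$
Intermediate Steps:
$Y = \frac{17}{9}$ ($Y = \frac{5}{9} + \frac{\left(5 - 15\right) + 22}{9} = \frac{5}{9} + \frac{-10 + 22}{9} = \frac{5}{9} + \frac{1}{9} \cdot 12 = \frac{5}{9} + \frac{4}{3} = \frac{17}{9} \approx 1.8889$)
$B = - \frac{1322}{477}$ ($B = \frac{\frac{17}{9} + 145}{-71 + 18} = \frac{1322}{9 \left(-53\right)} = \frac{1322}{9} \left(- \frac{1}{53}\right) = - \frac{1322}{477} \approx -2.7715$)
$\frac{1}{u{\left(B \right)}} = \frac{1}{\left(- \frac{1322}{477}\right)^{2}} = \frac{1}{\frac{1747684}{227529}} = \frac{227529}{1747684}$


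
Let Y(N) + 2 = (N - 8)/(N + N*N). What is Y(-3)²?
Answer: 529/36 ≈ 14.694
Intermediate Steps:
Y(N) = -2 + (-8 + N)/(N + N²) (Y(N) = -2 + (N - 8)/(N + N*N) = -2 + (-8 + N)/(N + N²))
Y(-3)² = ((-8 - 1*(-3) - 2*(-3)²)/((-3)*(1 - 3)))² = (-⅓*(-8 + 3 - 2*9)/(-2))² = (-⅓*(-½)*(-8 + 3 - 18))² = (-⅓*(-½)*(-23))² = (-23/6)² = 529/36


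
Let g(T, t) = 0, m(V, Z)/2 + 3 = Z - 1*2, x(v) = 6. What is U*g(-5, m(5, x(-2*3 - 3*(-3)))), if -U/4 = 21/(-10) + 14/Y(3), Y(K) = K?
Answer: 0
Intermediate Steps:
m(V, Z) = -10 + 2*Z (m(V, Z) = -6 + 2*(Z - 1*2) = -6 + 2*(Z - 2) = -6 + 2*(-2 + Z) = -6 + (-4 + 2*Z) = -10 + 2*Z)
U = -154/15 (U = -4*(21/(-10) + 14/3) = -4*(21*(-1/10) + 14*(1/3)) = -4*(-21/10 + 14/3) = -4*77/30 = -154/15 ≈ -10.267)
U*g(-5, m(5, x(-2*3 - 3*(-3)))) = -154/15*0 = 0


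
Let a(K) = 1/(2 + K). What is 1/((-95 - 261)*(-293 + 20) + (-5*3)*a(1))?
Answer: 1/97183 ≈ 1.0290e-5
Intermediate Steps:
1/((-95 - 261)*(-293 + 20) + (-5*3)*a(1)) = 1/((-95 - 261)*(-293 + 20) + (-5*3)/(2 + 1)) = 1/(-356*(-273) - 15/3) = 1/(97188 - 15*1/3) = 1/(97188 - 5) = 1/97183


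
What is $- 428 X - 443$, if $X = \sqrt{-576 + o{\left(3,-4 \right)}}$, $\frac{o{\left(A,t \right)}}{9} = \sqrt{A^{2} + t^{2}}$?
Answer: $-443 - 1284 i \sqrt{59} \approx -443.0 - 9862.6 i$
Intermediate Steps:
$o{\left(A,t \right)} = 9 \sqrt{A^{2} + t^{2}}$
$X = 3 i \sqrt{59}$ ($X = \sqrt{-576 + 9 \sqrt{3^{2} + \left(-4\right)^{2}}} = \sqrt{-576 + 9 \sqrt{9 + 16}} = \sqrt{-576 + 9 \sqrt{25}} = \sqrt{-576 + 9 \cdot 5} = \sqrt{-576 + 45} = \sqrt{-531} = 3 i \sqrt{59} \approx 23.043 i$)
$- 428 X - 443 = - 428 \cdot 3 i \sqrt{59} - 443 = - 1284 i \sqrt{59} - 443 = -443 - 1284 i \sqrt{59}$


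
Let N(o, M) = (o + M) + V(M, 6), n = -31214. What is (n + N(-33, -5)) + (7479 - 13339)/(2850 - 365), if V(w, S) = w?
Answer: -15535901/497 ≈ -31259.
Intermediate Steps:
N(o, M) = o + 2*M (N(o, M) = (o + M) + M = (M + o) + M = o + 2*M)
(n + N(-33, -5)) + (7479 - 13339)/(2850 - 365) = (-31214 + (-33 + 2*(-5))) + (7479 - 13339)/(2850 - 365) = (-31214 + (-33 - 10)) - 5860/2485 = (-31214 - 43) - 5860*1/2485 = -31257 - 1172/497 = -15535901/497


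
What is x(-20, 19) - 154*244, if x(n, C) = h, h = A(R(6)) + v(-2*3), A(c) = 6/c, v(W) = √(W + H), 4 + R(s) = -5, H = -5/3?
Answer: -112730/3 + I*√69/3 ≈ -37577.0 + 2.7689*I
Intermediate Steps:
H = -5/3 (H = -5*⅓ = -5/3 ≈ -1.6667)
R(s) = -9 (R(s) = -4 - 5 = -9)
v(W) = √(-5/3 + W) (v(W) = √(W - 5/3) = √(-5/3 + W))
h = -⅔ + I*√69/3 (h = 6/(-9) + √(-15 + 9*(-2*3))/3 = 6*(-⅑) + √(-15 + 9*(-6))/3 = -⅔ + √(-15 - 54)/3 = -⅔ + √(-69)/3 = -⅔ + (I*√69)/3 = -⅔ + I*√69/3 ≈ -0.66667 + 2.7689*I)
x(n, C) = -⅔ + I*√69/3
x(-20, 19) - 154*244 = (-⅔ + I*√69/3) - 154*244 = (-⅔ + I*√69/3) - 37576 = -112730/3 + I*√69/3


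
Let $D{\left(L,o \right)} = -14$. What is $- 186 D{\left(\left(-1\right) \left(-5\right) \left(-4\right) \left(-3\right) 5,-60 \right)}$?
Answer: $2604$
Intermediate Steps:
$- 186 D{\left(\left(-1\right) \left(-5\right) \left(-4\right) \left(-3\right) 5,-60 \right)} = \left(-186\right) \left(-14\right) = 2604$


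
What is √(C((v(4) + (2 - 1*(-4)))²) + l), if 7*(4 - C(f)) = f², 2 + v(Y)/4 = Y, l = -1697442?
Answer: 3*I*√189214 ≈ 1305.0*I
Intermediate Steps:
v(Y) = -8 + 4*Y
C(f) = 4 - f²/7
√(C((v(4) + (2 - 1*(-4)))²) + l) = √((4 - ((-8 + 4*4) + (2 - 1*(-4)))⁴/7) - 1697442) = √((4 - ((-8 + 16) + (2 + 4))⁴/7) - 1697442) = √((4 - (8 + 6)⁴/7) - 1697442) = √((4 - (14²)²/7) - 1697442) = √((4 - ⅐*196²) - 1697442) = √((4 - ⅐*38416) - 1697442) = √((4 - 5488) - 1697442) = √(-5484 - 1697442) = √(-1702926) = 3*I*√189214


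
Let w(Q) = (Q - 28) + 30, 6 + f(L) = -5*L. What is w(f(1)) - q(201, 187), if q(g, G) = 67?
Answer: -76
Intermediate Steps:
f(L) = -6 - 5*L
w(Q) = 2 + Q (w(Q) = (-28 + Q) + 30 = 2 + Q)
w(f(1)) - q(201, 187) = (2 + (-6 - 5*1)) - 1*67 = (2 + (-6 - 5)) - 67 = (2 - 11) - 67 = -9 - 67 = -76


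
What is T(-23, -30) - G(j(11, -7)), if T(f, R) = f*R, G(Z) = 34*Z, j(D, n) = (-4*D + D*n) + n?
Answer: 5042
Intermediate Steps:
j(D, n) = n - 4*D + D*n
T(f, R) = R*f
T(-23, -30) - G(j(11, -7)) = -30*(-23) - 34*(-7 - 4*11 + 11*(-7)) = 690 - 34*(-7 - 44 - 77) = 690 - 34*(-128) = 690 - 1*(-4352) = 690 + 4352 = 5042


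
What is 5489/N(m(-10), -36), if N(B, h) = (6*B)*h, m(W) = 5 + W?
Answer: 5489/1080 ≈ 5.0824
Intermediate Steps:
N(B, h) = 6*B*h
5489/N(m(-10), -36) = 5489/((6*(5 - 10)*(-36))) = 5489/((6*(-5)*(-36))) = 5489/1080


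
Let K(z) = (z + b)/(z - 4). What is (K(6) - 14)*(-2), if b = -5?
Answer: 27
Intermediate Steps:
K(z) = (-5 + z)/(-4 + z) (K(z) = (z - 5)/(z - 4) = (-5 + z)/(-4 + z))
(K(6) - 14)*(-2) = ((-5 + 6)/(-4 + 6) - 14)*(-2) = (1/2 - 14)*(-2) = -27/2*(-2) = 27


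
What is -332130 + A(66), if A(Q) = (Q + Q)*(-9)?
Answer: -333318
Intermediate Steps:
A(Q) = -18*Q (A(Q) = (2*Q)*(-9) = -18*Q)
-332130 + A(66) = -332130 - 18*66 = -332130 - 1188 = -333318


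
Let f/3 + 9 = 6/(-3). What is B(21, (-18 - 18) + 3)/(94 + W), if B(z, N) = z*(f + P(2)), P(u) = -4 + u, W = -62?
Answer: -735/32 ≈ -22.969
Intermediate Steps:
f = -33 (f = -27 + 3*(6/(-3)) = -27 + 3*(6*(-⅓)) = -27 + 3*(-2) = -27 - 6 = -33)
B(z, N) = -35*z (B(z, N) = z*(-33 + (-4 + 2)) = z*(-33 - 2) = z*(-35) = -35*z)
B(21, (-18 - 18) + 3)/(94 + W) = (-35*21)/(94 - 62) = -735/32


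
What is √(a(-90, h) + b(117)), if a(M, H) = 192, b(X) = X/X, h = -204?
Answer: √193 ≈ 13.892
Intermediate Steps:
b(X) = 1
√(a(-90, h) + b(117)) = √(192 + 1) = √193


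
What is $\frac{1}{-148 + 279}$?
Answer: $\frac{1}{131} \approx 0.0076336$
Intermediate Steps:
$\frac{1}{-148 + 279} = \frac{1}{131}$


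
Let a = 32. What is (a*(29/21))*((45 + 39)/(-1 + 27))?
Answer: 1856/13 ≈ 142.77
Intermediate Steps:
(a*(29/21))*((45 + 39)/(-1 + 27)) = (32*(29/21))*((45 + 39)/(-1 + 27)) = (32*(29*(1/21)))*(84/26) = (32*(29/21))*(84*(1/26)) = (928/21)*(42/13) = 1856/13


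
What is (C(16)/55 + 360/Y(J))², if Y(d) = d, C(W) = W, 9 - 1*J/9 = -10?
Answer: 6270016/1092025 ≈ 5.7416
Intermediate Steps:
J = 171 (J = 81 - 9*(-10) = 81 + 90 = 171)
(C(16)/55 + 360/Y(J))² = (16/55 + 360/171)² = (16*(1/55) + 360*(1/171))² = (16/55 + 40/19)² = (2504/1045)² = 6270016/1092025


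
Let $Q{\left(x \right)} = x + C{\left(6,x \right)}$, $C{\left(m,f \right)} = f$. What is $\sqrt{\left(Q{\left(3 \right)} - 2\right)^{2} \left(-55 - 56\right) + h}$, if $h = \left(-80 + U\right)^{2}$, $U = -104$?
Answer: $4 \sqrt{2005} \approx 179.11$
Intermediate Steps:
$Q{\left(x \right)} = 2 x$ ($Q{\left(x \right)} = x + x = 2 x$)
$h = 33856$ ($h = \left(-80 - 104\right)^{2} = \left(-184\right)^{2} = 33856$)
$\sqrt{\left(Q{\left(3 \right)} - 2\right)^{2} \left(-55 - 56\right) + h} = \sqrt{\left(2 \cdot 3 - 2\right)^{2} \left(-55 - 56\right) + 33856} = \sqrt{\left(6 - 2\right)^{2} \left(-111\right) + 33856} = \sqrt{4^{2} \left(-111\right) + 33856} = \sqrt{16 \left(-111\right) + 33856} = \sqrt{-1776 + 33856} = \sqrt{32080} = 4 \sqrt{2005}$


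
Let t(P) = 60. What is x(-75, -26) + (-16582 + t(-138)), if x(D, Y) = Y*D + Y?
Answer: -14598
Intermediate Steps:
x(D, Y) = Y + D*Y (x(D, Y) = D*Y + Y = Y + D*Y)
x(-75, -26) + (-16582 + t(-138)) = -26*(1 - 75) + (-16582 + 60) = -26*(-74) - 16522 = 1924 - 16522 = -14598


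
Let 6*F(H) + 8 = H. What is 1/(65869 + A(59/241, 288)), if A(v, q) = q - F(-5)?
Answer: 6/396955 ≈ 1.5115e-5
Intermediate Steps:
F(H) = -4/3 + H/6
A(v, q) = 13/6 + q (A(v, q) = q - (-4/3 + (⅙)*(-5)) = q - (-4/3 - ⅚) = q - 1*(-13/6) = q + 13/6 = 13/6 + q)
1/(65869 + A(59/241, 288)) = 1/(65869 + (13/6 + 288)) = 1/(65869 + 1741/6) = 1/(396955/6) = 6/396955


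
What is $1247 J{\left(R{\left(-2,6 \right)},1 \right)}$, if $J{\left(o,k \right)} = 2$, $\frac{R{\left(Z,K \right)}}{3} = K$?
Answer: $2494$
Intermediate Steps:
$R{\left(Z,K \right)} = 3 K$
$1247 J{\left(R{\left(-2,6 \right)},1 \right)} = 1247 \cdot 2 = 2494$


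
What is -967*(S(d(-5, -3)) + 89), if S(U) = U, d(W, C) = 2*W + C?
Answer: -73492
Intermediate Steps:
d(W, C) = C + 2*W
-967*(S(d(-5, -3)) + 89) = -967*((-3 + 2*(-5)) + 89) = -967*((-3 - 10) + 89) = -967*(-13 + 89) = -967*76 = -73492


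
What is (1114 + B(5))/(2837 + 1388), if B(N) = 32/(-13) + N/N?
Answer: 14463/54925 ≈ 0.26332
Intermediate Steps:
B(N) = -19/13 (B(N) = 32*(-1/13) + 1 = -32/13 + 1 = -19/13)
(1114 + B(5))/(2837 + 1388) = (1114 - 19/13)/(2837 + 1388) = (14463/13)/4225 = (14463/13)*(1/4225) = 14463/54925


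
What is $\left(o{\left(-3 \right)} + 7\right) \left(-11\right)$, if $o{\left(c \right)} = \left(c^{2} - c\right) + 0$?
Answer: $-209$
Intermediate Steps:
$o{\left(c \right)} = c^{2} - c$
$\left(o{\left(-3 \right)} + 7\right) \left(-11\right) = \left(- 3 \left(-1 - 3\right) + 7\right) \left(-11\right) = \left(\left(-3\right) \left(-4\right) + 7\right) \left(-11\right) = \left(12 + 7\right) \left(-11\right) = 19 \left(-11\right) = -209$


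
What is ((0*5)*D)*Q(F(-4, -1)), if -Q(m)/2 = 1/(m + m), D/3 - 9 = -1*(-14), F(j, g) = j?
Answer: 0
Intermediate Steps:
D = 69 (D = 27 + 3*(-1*(-14)) = 27 + 3*14 = 27 + 42 = 69)
Q(m) = -1/m (Q(m) = -2/(m + m) = -2*1/(2*m) = -1/m)
((0*5)*D)*Q(F(-4, -1)) = ((0*5)*69)*(-1/(-4)) = (0*69)*(-1*(-¼)) = 0*(¼) = 0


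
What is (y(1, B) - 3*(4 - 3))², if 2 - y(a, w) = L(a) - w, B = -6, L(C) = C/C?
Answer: 64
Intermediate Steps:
L(C) = 1
y(a, w) = 1 + w (y(a, w) = 2 - (1 - w) = 2 + (-1 + w) = 1 + w)
(y(1, B) - 3*(4 - 3))² = ((1 - 6) - 3*(4 - 3))² = (-5 - 3*1)² = (-5 - 3)² = (-8)² = 64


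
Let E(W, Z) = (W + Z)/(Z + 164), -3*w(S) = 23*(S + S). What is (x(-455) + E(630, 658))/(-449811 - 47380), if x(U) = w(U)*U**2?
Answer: -8603268926/2961529 ≈ -2905.0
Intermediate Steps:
w(S) = -46*S/3 (w(S) = -23*(S + S)/3 = -23*2*S/3 = -46*S/3)
x(U) = -46*U**3/3 (x(U) = (-46*U/3)*U**2 = -46*U**3/3)
E(W, Z) = (W + Z)/(164 + Z)
(x(-455) + E(630, 658))/(-449811 - 47380) = (-46/3*(-455)**3 + (630 + 658)/(164 + 658))/(-449811 - 47380) = (-46/3*(-94196375) + 1288/822)/(-497191) = (4333033250/3 + (1/822)*1288)*(-1/497191) = (4333033250/3 + 644/411)*(-1/497191) = (197875185298/137)*(-1/497191) = -8603268926/2961529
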